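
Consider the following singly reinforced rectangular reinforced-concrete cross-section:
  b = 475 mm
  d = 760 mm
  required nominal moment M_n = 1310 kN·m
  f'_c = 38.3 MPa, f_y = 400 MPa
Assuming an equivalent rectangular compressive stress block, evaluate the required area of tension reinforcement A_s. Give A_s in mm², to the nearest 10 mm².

With M_n = 0.85 f'_c a b (d − a/2), solve the quadratic for a:
a = d − √(d² − 2M_n/(0.85 f'_c b)) = 760 − √(760² − 2 × 1310×10⁶/(0.85 × 38.3 × 475)) = 121.12 mm.
A_s = 0.85 f'_c a b / f_y = 0.85 × 38.3 × 121.12 × 475 / 400 = 4682.4 mm².

A_s ≈ 4680 mm²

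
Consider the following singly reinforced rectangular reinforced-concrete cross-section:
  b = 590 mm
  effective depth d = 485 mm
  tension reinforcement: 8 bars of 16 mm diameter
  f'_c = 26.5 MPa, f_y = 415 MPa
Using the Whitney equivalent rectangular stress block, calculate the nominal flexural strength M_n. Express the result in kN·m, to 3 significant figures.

A_s = 8 × 201 = 1608 mm².
T = A_s f_y = 1608 × 415 = 667320 N = 667.32 kN.
From C = T: a = T/(0.85 f'_c b) = 667320/(0.85 × 26.5 × 590) = 50.21 mm.
M_n = T(d − a/2) = 667.32 kN × (485 − 25.105) mm = 306.90 kN·m.

M_n ≈ 307 kN·m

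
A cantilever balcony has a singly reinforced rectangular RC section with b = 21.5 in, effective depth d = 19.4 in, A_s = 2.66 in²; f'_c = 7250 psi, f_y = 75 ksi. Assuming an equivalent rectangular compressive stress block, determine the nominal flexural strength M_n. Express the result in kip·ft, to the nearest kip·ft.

M_n ≈ 310 kip·ft

T = A_s f_y = 2.66 × 75 = 199.5 kips.
a = T/(0.85 f'_c b) = 199.5/(0.85 × 7.25 × 21.5) = 1.506 in.
M_n = T(d − a/2) = 199.5 × (19.4 − 0.753) = 3720.1 kip·in = 3720.1/12 = 310.01 kip·ft.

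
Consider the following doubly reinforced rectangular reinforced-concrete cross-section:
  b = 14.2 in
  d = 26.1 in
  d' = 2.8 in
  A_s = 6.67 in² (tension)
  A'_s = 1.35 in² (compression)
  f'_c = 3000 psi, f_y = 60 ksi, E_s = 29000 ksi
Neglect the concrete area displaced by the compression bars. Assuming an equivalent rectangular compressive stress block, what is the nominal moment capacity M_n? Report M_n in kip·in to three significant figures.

Assume both steels yield.
a = (A_s − A'_s) f_y/(0.85 f'_c b) = (6.67 − 1.35) × 60/(0.85 × 3 × 14.2) = 8.815 in.
c = a/β₁ = 8.815/0.85 = 10.371 in; ε'_s = 0.003(c − d')/c = 0.0022 ≥ ε_y = 0.0021, so the compression steel yields.
M_n = (A_s − A'_s) f_y (d − a/2) + A'_s f_y (d − d') = 319.2 × (26.1 − 4.4075) + 81 × (26.1 − 2.8) = 6924.2 + 1887.3 = 8811.5 kip·in.

M_n ≈ 8810 kip·in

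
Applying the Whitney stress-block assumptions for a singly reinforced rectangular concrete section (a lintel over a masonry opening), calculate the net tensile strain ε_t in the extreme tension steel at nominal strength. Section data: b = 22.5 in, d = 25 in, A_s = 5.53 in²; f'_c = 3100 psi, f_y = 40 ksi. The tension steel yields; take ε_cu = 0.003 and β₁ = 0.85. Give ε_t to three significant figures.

ε_t ≈ 0.0141

a = A_s f_y/(0.85 f'_c b) = 3.731 in.
β₁ = 0.85, so c = a/β₁ = 3.731/0.85 = 4.389 in.
From the linear strain diagram with ε_cu = 0.003: ε_t = 0.003 (d − c)/c = 0.003 × (25 − 4.389)/4.389 = 0.0141.
Since ε_t ≥ 0.005, the section is tension-controlled.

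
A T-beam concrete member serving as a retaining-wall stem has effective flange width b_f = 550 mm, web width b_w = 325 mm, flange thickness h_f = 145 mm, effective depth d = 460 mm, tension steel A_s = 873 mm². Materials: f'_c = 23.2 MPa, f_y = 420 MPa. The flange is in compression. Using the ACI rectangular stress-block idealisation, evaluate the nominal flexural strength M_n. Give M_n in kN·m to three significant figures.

M_n ≈ 162 kN·m

Tension: T = A_s f_y = 873 × 420 = 366660 N.
Try a within the flange: a = T/(0.85 f'_c b_f) = 366660/(0.85 × 23.2 × 550) = 33.81 mm.
Since a = 33.81 ≤ h_f = 145 mm, the stress block lies entirely in the flange; analyse as a rectangular beam of width b_f.
M_n = T(d − a/2) = 366660 × (460 − 16.905) = 162.47 × 10⁶ N·mm.
M_n = 162.47 kN·m.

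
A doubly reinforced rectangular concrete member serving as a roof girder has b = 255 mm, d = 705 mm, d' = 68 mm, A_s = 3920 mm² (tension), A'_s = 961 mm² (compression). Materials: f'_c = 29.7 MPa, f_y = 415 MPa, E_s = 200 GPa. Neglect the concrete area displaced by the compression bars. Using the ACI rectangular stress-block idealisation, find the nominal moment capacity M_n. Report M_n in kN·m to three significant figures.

Assume both tension and compression steel yield.
Net tension couple steel: A_s − A'_s = 2959 mm².
a = (A_s − A'_s) f_y / (0.85 f'_c b) = 1227985/(0.85 × 29.7 × 255) = 190.76 mm.
c = a/β₁ = 190.76/0.838 = 227.64 mm; ε'_s = 0.003(c − d')/c = 0.0021 ≥ f_y/E_s = 0.0021, so compression steel does yield.
M_n = (A_s − A'_s) f_y (d − a/2) + A'_s f_y (d − d') = [1227985 × (705 − 95.38) + 398815 × (705 − 68)] × 10⁻⁶ = 748.60 + 254.05 = 1002.65 kN·m.

M_n ≈ 1000 kN·m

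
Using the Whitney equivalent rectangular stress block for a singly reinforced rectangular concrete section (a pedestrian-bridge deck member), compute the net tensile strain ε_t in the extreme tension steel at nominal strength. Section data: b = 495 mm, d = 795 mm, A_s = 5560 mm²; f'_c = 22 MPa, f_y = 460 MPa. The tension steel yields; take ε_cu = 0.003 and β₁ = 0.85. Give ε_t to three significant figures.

a = A_s f_y/(0.85 f'_c b) = 276.30 mm.
β₁ = 0.85, so c = a/β₁ = 276.30/0.85 = 325.06 mm.
From the linear strain diagram with ε_cu = 0.003: ε_t = 0.003 (d − c)/c = 0.003 × (795 − 325.06)/325.06 = 0.00434.
ε_t is between 0.004 and 0.005 — transition zone.

ε_t ≈ 0.00434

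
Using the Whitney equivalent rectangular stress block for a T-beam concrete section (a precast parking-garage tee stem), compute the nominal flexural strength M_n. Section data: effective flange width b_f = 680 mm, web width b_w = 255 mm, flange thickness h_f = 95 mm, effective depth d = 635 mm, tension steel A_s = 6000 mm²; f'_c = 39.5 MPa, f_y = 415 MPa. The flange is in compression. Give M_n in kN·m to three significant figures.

Tension: T = A_s f_y = 6000 × 415 = 2490000 N.
Try a within the flange: a = T/(0.85 f'_c b_f) = 2490000/(0.85 × 39.5 × 680) = 109.06 mm.
a = 109.06 > h_f = 95 mm: the block extends into the web. Split into flange-overhang and web parts.
C_f = 0.85 f'_c (b_f − b_w) h_f = 0.85 × 39.5 × (680 − 255) × 95 = 1355591 N.
Remaining web compression depth: a_w = (T − C_f)/(0.85 f'_c b_w) = (2490000 − 1355591)/(0.85 × 39.5 × 255) = 132.50 mm.
M_n = C_f(d − h_f/2) + (T − C_f)(d − a_w/2) = 1355591 × (635 − 47.5) + 1134409 × (635 − 66.25) = 796.41 + 645.20 = 1441.61 × 10⁶ N·mm.
M_n = 1441.61 kN·m.

M_n ≈ 1440 kN·m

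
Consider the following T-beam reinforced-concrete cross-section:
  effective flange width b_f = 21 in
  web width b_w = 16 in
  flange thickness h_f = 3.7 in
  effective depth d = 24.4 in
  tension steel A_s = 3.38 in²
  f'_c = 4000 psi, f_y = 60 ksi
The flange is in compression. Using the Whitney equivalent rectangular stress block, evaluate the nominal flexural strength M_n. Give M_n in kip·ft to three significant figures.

Tension: T = A_s f_y = 3.38 × 60 = 202.8 kips.
Try a within the flange: a = T/(0.85 f'_c b_f) = 202.8/(0.85 × 4 × 21) = 2.840 in.
Since a = 2.840 ≤ h_f = 3.7 in, the stress block lies entirely in the flange; analyse as a rectangular beam of width b_f.
M_n = T(d − a/2) = 202.8 × (24.4 − 1.42) = 4660.3 kip·in.
M_n = 4660.3/12 = 388.36 kip·ft.

M_n ≈ 388 kip·ft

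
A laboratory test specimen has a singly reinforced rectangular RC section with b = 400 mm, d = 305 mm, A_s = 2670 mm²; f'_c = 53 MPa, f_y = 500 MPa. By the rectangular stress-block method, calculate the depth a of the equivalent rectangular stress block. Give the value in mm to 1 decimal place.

a ≈ 74.1 mm

T = A_s f_y = 2670 × 500 = 1335000 N = 1335 kN.
Setting C = 0.85 f'_c a b equal to T: a = 1335000/(0.85 × 53 × 400) = 74.1 mm.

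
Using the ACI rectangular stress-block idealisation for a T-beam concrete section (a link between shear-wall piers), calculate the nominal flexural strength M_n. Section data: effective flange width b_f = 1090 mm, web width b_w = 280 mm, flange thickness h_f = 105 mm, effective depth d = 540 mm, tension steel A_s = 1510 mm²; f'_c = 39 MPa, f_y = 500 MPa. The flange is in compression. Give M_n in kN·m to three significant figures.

Tension: T = A_s f_y = 1510 × 500 = 755000 N.
Try a within the flange: a = T/(0.85 f'_c b_f) = 755000/(0.85 × 39 × 1090) = 20.89 mm.
Since a = 20.89 ≤ h_f = 105 mm, the stress block lies entirely in the flange; analyse as a rectangular beam of width b_f.
M_n = T(d − a/2) = 755000 × (540 − 10.445) = 399.81 × 10⁶ N·mm.
M_n = 399.81 kN·m.

M_n ≈ 400 kN·m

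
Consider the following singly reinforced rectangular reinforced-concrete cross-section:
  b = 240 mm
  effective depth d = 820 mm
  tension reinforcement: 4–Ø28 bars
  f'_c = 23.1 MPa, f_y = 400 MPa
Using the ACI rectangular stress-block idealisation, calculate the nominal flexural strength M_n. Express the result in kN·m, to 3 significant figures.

M_n ≈ 705 kN·m

A_s = 4 × 616 = 2464 mm².
T = A_s f_y = 2464 × 400 = 985600 N = 985.6 kN.
From C = T: a = T/(0.85 f'_c b) = 985600/(0.85 × 23.1 × 240) = 209.15 mm.
M_n = T(d − a/2) = 985.6 kN × (820 − 104.575) mm = 705.12 kN·m.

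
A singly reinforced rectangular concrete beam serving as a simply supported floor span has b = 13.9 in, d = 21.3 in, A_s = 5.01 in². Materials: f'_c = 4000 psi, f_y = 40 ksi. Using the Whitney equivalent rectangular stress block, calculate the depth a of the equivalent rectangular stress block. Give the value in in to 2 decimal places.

a ≈ 4.24 in

T = A_s f_y = 5.01 × 40 = 200.4 kips.
a = T/(0.85 f'_c b) = 200.4/(0.85 × 4 × 13.9) = 4.24 in.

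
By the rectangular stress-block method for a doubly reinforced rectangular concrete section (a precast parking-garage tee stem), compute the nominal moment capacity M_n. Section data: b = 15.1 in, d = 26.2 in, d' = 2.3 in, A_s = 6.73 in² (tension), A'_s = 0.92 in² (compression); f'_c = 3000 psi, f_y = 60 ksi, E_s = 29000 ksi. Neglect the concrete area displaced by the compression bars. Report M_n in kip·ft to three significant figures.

M_n ≈ 740 kip·ft

Assume both steels yield.
a = (A_s − A'_s) f_y/(0.85 f'_c b) = (6.73 − 0.92) × 60/(0.85 × 3 × 15.1) = 9.053 in.
c = a/β₁ = 9.053/0.85 = 10.651 in; ε'_s = 0.003(c − d')/c = 0.0024 ≥ ε_y = 0.0021, so the compression steel yields.
M_n = (A_s − A'_s) f_y (d − a/2) + A'_s f_y (d − d') = 348.6 × (26.2 − 4.5265) + 55.2 × (26.2 − 2.3) = 7555.4 + 1319.3 = 8874.7 kip·in = 8874.7/12 = 739.56 kip·ft.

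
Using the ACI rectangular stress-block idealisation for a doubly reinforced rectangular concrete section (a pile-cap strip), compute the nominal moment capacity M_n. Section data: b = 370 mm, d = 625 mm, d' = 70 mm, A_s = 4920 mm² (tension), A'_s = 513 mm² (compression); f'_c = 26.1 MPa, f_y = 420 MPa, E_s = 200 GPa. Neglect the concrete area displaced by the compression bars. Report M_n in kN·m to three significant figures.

Assume both tension and compression steel yield.
Net tension couple steel: A_s − A'_s = 4407 mm².
a = (A_s − A'_s) f_y / (0.85 f'_c b) = 1850940/(0.85 × 26.1 × 370) = 225.49 mm.
c = a/β₁ = 225.49/0.85 = 265.28 mm; ε'_s = 0.003(c − d')/c = 0.0022 ≥ f_y/E_s = 0.0021, so compression steel does yield.
M_n = (A_s − A'_s) f_y (d − a/2) + A'_s f_y (d − d') = [1850940 × (625 − 112.745) + 215460 × (625 − 70)] × 10⁻⁶ = 948.15 + 119.58 = 1067.73 kN·m.

M_n ≈ 1070 kN·m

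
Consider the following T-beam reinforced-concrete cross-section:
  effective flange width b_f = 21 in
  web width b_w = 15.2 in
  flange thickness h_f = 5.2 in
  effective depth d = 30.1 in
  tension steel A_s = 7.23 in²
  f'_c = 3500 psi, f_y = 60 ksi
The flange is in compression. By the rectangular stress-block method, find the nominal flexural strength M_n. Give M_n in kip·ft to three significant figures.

Tension: T = A_s f_y = 7.23 × 60 = 433.8 kips.
Try a within the flange: a = T/(0.85 f'_c b_f) = 433.8/(0.85 × 3.5 × 21) = 6.944 in.
a = 6.944 > h_f = 5.2 in: the block extends into the web. Split into flange-overhang and web parts.
C_f = 0.85 f'_c (b_f − b_w) h_f = 0.85 × 3.5 × (21 − 15.2) × 5.2 = 89.7 kips.
Remaining web compression depth: a_w = (T − C_f)/(0.85 f'_c b_w) = (433.8 − 89.7)/(0.85 × 3.5 × 15.2) = 7.609 in.
M_n = C_f(d − h_f/2) + (T − C_f)(d − a_w/2) = 89.7 × (30.1 − 2.6) + 344.1 × (30.1 − 3.8045) = 2466.8 + 9048.3 = 11515.1 kip·in.
M_n = 11515.1/12 = 959.59 kip·ft.

M_n ≈ 960 kip·ft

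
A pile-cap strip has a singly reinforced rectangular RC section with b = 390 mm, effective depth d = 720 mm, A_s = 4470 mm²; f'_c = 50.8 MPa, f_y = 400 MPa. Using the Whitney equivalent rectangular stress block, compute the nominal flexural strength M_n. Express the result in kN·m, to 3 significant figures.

T = A_s f_y = 4470 × 400 = 1788000 N = 1788 kN.
From C = T: a = T/(0.85 f'_c b) = 1788000/(0.85 × 50.8 × 390) = 106.17 mm.
M_n = T(d − a/2) = 1788 kN × (720 − 53.085) mm = 1192.44 kN·m.

M_n ≈ 1190 kN·m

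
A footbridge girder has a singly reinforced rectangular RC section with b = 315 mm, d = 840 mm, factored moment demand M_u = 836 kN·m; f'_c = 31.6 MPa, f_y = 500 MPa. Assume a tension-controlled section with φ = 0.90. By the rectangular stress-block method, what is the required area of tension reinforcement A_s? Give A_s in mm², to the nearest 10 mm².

M_n = M_u/φ = 836/0.90 = 928.889 kN·m.
With M_n = 0.85 f'_c a b (d − a/2), solve the quadratic for a:
a = d − √(d² − 2M_n/(0.85 f'_c b)) = 840 − √(840² − 2 × 928.889×10⁶/(0.85 × 31.6 × 315)) = 142.84 mm.
A_s = 0.85 f'_c a b / f_y = 0.85 × 31.6 × 142.84 × 315 / 500 = 2417.1 mm².

A_s ≈ 2420 mm²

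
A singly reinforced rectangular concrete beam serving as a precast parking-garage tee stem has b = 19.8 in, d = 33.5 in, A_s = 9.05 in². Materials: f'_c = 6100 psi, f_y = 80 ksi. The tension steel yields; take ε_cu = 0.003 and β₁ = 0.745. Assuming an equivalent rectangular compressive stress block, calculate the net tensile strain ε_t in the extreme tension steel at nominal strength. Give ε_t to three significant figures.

a = A_s f_y/(0.85 f'_c b) = 7.052 in.
β₁ = 0.745, so c = a/β₁ = 7.052/0.745 = 9.466 in.
From the linear strain diagram with ε_cu = 0.003: ε_t = 0.003 (d − c)/c = 0.003 × (33.5 − 9.466)/9.466 = 0.00762.
Since ε_t ≥ 0.005, the section is tension-controlled.

ε_t ≈ 0.00762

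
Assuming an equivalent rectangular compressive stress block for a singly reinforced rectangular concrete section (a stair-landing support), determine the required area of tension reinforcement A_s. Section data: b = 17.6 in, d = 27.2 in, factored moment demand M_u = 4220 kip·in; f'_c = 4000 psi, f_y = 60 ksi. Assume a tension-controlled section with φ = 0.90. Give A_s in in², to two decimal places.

M_n = M_u/φ = 4220/0.90 = 4688.89 kip·in.
From M_n = 0.85 f'_c a b (d − a/2):
a = d − √(d² − 2M_n/(0.85 f'_c b)) = 27.2 − √(27.2² − 2 × 4688.89/(0.85 × 4 × 17.6)) = 3.052 in.
A_s = 0.85 f'_c a b / f_y = 0.85 × 4 × 3.052 × 17.6 / 60 = 3.044 in².

A_s ≈ 3.04 in²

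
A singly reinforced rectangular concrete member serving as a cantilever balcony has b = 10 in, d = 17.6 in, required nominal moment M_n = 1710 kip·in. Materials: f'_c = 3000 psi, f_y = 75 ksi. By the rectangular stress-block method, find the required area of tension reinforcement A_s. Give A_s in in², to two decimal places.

A_s ≈ 1.48 in²

From M_n = 0.85 f'_c a b (d − a/2):
a = d − √(d² − 2M_n/(0.85 f'_c b)) = 17.6 − √(17.6² − 2 × 1710/(0.85 × 3 × 10)) = 4.347 in.
A_s = 0.85 f'_c a b / f_y = 0.85 × 3 × 4.347 × 10 / 75 = 1.478 in².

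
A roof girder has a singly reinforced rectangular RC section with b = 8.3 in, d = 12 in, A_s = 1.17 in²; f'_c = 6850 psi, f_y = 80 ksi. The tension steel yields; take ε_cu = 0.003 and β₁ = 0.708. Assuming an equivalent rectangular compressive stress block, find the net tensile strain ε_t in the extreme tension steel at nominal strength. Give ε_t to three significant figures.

a = A_s f_y/(0.85 f'_c b) = 1.937 in.
β₁ = 0.708, so c = a/β₁ = 1.937/0.708 = 2.736 in.
From the linear strain diagram with ε_cu = 0.003: ε_t = 0.003 (d − c)/c = 0.003 × (12 − 2.736)/2.736 = 0.0102.
Since ε_t ≥ 0.005, the section is tension-controlled.

ε_t ≈ 0.0102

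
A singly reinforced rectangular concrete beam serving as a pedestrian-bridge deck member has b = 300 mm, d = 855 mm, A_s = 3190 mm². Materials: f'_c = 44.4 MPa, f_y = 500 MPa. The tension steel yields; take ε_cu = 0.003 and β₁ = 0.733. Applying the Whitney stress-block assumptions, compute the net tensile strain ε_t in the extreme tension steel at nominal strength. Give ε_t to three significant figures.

ε_t ≈ 0.0103

a = A_s f_y/(0.85 f'_c b) = 140.88 mm.
β₁ = 0.733, so c = a/β₁ = 140.88/0.733 = 192.20 mm.
From the linear strain diagram with ε_cu = 0.003: ε_t = 0.003 (d − c)/c = 0.003 × (855 − 192.20)/192.20 = 0.0103.
Since ε_t ≥ 0.005, the section is tension-controlled.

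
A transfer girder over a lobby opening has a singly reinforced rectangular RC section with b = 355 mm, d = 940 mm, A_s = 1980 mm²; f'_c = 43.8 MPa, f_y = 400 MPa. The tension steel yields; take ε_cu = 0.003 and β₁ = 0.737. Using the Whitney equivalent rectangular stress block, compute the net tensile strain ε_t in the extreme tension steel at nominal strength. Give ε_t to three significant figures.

a = A_s f_y/(0.85 f'_c b) = 59.92 mm.
β₁ = 0.737, so c = a/β₁ = 59.92/0.737 = 81.30 mm.
From the linear strain diagram with ε_cu = 0.003: ε_t = 0.003 (d − c)/c = 0.003 × (940 − 81.30)/81.30 = 0.0317.
Since ε_t ≥ 0.005, the section is tension-controlled.

ε_t ≈ 0.0317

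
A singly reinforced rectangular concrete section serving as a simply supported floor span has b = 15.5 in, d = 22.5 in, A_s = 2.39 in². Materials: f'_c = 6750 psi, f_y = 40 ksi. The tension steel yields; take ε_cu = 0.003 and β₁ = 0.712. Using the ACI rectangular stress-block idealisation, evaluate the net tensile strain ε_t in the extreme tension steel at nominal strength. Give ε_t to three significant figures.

a = A_s f_y/(0.85 f'_c b) = 1.075 in.
β₁ = 0.712, so c = a/β₁ = 1.075/0.712 = 1.510 in.
From the linear strain diagram with ε_cu = 0.003: ε_t = 0.003 (d − c)/c = 0.003 × (22.5 − 1.510)/1.510 = 0.0417.
Since ε_t ≥ 0.005, the section is tension-controlled.

ε_t ≈ 0.0417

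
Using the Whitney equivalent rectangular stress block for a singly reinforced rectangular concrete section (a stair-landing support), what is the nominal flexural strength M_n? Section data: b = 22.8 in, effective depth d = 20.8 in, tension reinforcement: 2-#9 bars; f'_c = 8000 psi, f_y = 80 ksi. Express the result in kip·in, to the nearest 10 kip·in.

A_s = 2 × 1 = 2 in².
T = A_s f_y = 2 × 80 = 160 kips.
a = T/(0.85 f'_c b) = 160/(0.85 × 8 × 22.8) = 1.032 in.
M_n = T(d − a/2) = 160 × (20.8 − 0.516) = 3245.4 kip·in.

M_n ≈ 3250 kip·in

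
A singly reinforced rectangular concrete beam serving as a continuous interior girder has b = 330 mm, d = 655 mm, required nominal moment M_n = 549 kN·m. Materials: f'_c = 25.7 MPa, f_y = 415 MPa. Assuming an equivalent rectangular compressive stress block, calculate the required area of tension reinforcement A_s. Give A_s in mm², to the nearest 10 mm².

A_s ≈ 2240 mm²

With M_n = 0.85 f'_c a b (d − a/2), solve the quadratic for a:
a = d − √(d² − 2M_n/(0.85 f'_c b)) = 655 − √(655² − 2 × 549×10⁶/(0.85 × 25.7 × 330)) = 128.97 mm.
A_s = 0.85 f'_c a b / f_y = 0.85 × 25.7 × 128.97 × 330 / 415 = 2240.3 mm².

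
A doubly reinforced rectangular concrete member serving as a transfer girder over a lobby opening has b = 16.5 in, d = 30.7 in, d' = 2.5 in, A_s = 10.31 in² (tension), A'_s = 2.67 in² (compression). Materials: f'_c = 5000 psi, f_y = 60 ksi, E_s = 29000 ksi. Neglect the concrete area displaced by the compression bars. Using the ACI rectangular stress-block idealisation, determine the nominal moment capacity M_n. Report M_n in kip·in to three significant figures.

Assume both steels yield.
a = (A_s − A'_s) f_y/(0.85 f'_c b) = (10.31 − 2.67) × 60/(0.85 × 5 × 16.5) = 6.537 in.
c = a/β₁ = 6.537/0.8 = 8.171 in; ε'_s = 0.003(c − d')/c = 0.0021 ≥ ε_y = 0.0021, so the compression steel yields.
M_n = (A_s − A'_s) f_y (d − a/2) + A'_s f_y (d − d') = 458.4 × (30.7 − 3.2685) + 160.2 × (30.7 − 2.5) = 12574.6 + 4517.6 = 17092.2 kip·in.

M_n ≈ 17100 kip·in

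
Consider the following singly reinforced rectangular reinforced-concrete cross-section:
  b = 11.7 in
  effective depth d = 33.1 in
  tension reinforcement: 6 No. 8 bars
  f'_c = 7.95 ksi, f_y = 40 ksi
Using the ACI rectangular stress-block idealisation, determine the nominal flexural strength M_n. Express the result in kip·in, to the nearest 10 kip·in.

A_s = 6 × 0.79 = 4.74 in².
T = A_s f_y = 4.74 × 40 = 189.6 kips.
a = T/(0.85 f'_c b) = 189.6/(0.85 × 7.95 × 11.7) = 2.398 in.
M_n = T(d − a/2) = 189.6 × (33.1 − 1.199) = 6048.4 kip·in.

M_n ≈ 6050 kip·in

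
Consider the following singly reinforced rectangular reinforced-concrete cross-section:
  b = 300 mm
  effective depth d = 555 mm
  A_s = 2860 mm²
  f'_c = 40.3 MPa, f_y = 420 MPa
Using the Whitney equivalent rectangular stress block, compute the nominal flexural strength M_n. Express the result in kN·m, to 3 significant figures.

T = A_s f_y = 2860 × 420 = 1201200 N = 1201.2 kN.
From C = T: a = T/(0.85 f'_c b) = 1201200/(0.85 × 40.3 × 300) = 116.89 mm.
M_n = T(d − a/2) = 1201.2 kN × (555 − 58.445) mm = 596.46 kN·m.

M_n ≈ 596 kN·m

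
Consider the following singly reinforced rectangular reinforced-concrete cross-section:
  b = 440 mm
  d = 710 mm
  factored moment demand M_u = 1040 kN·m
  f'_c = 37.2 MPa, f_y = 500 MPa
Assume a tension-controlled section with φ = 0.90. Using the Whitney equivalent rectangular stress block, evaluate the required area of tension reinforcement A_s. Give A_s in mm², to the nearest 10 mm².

M_n = M_u/φ = 1040/0.90 = 1155.56 kN·m.
With M_n = 0.85 f'_c a b (d − a/2), solve the quadratic for a:
a = d − √(d² − 2M_n/(0.85 f'_c b)) = 710 − √(710² − 2 × 1155.56×10⁶/(0.85 × 37.2 × 440)) = 128.63 mm.
A_s = 0.85 f'_c a b / f_y = 0.85 × 37.2 × 128.63 × 440 / 500 = 3579.2 mm².

A_s ≈ 3580 mm²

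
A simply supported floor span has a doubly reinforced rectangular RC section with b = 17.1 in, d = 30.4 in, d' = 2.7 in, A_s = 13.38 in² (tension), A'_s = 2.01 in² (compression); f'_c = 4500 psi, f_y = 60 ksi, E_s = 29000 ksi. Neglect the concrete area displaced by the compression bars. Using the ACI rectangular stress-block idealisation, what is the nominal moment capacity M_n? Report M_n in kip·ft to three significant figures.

Assume both steels yield.
a = (A_s − A'_s) f_y/(0.85 f'_c b) = (13.38 − 2.01) × 60/(0.85 × 4.5 × 17.1) = 10.430 in.
c = a/β₁ = 10.430/0.825 = 12.642 in; ε'_s = 0.003(c − d')/c = 0.0024 ≥ ε_y = 0.0021, so the compression steel yields.
M_n = (A_s − A'_s) f_y (d − a/2) + A'_s f_y (d − d') = 682.2 × (30.4 − 5.215) + 120.6 × (30.4 − 2.7) = 17181.2 + 3340.6 = 20521.8 kip·in = 20521.8/12 = 1710.15 kip·ft.

M_n ≈ 1710 kip·ft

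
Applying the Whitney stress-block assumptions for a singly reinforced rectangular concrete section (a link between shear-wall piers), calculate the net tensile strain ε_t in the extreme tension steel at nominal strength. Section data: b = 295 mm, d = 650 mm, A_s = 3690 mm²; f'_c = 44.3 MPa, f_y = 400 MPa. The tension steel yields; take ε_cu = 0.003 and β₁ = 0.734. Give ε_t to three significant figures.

a = A_s f_y/(0.85 f'_c b) = 132.87 mm.
β₁ = 0.734, so c = a/β₁ = 132.87/0.734 = 181.02 mm.
From the linear strain diagram with ε_cu = 0.003: ε_t = 0.003 (d − c)/c = 0.003 × (650 − 181.02)/181.02 = 0.00777.
Since ε_t ≥ 0.005, the section is tension-controlled.

ε_t ≈ 0.00777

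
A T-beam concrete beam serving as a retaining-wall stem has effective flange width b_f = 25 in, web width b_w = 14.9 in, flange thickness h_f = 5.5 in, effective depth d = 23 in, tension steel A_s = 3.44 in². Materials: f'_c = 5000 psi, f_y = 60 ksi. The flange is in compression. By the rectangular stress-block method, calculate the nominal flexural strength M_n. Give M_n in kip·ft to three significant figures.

Tension: T = A_s f_y = 3.44 × 60 = 206.4 kips.
Try a within the flange: a = T/(0.85 f'_c b_f) = 206.4/(0.85 × 5 × 25) = 1.943 in.
Since a = 1.943 ≤ h_f = 5.5 in, the stress block lies entirely in the flange; analyse as a rectangular beam of width b_f.
M_n = T(d − a/2) = 206.4 × (23 − 0.9715) = 4546.7 kip·in.
M_n = 4546.7/12 = 378.89 kip·ft.

M_n ≈ 379 kip·ft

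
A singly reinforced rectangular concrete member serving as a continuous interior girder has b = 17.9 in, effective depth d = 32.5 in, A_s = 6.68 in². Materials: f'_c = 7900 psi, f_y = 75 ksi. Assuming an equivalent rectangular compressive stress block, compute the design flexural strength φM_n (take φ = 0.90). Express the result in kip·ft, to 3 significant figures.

T = A_s f_y = 6.68 × 75 = 501 kips.
a = T/(0.85 f'_c b) = 501/(0.85 × 7.9 × 17.9) = 4.168 in.
M_n = T(d − a/2) = 501 × (32.5 − 2.084) = 15238.4 kip·in = 15238.4/12 = 1269.87 kip·ft.
φM_n = 0.90 × 1269.87 = 1142.88 kip·ft.

φM_n ≈ 1140 kip·ft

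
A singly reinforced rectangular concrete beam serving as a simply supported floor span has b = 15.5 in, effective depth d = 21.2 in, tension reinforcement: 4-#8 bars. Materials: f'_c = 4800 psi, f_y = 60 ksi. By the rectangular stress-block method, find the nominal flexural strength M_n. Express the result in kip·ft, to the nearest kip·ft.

A_s = 4 × 0.79 = 3.16 in².
T = A_s f_y = 3.16 × 60 = 189.6 kips.
a = T/(0.85 f'_c b) = 189.6/(0.85 × 4.8 × 15.5) = 2.998 in.
M_n = T(d − a/2) = 189.6 × (21.2 − 1.499) = 3735.3 kip·in = 3735.3/12 = 311.28 kip·ft.

M_n ≈ 311 kip·ft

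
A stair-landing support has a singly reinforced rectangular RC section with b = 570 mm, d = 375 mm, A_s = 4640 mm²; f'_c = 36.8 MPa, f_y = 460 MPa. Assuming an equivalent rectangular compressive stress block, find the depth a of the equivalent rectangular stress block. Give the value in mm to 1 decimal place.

a ≈ 119.7 mm

T = A_s f_y = 4640 × 460 = 2134400 N = 2134.4 kN.
Setting C = 0.85 f'_c a b equal to T: a = 2134400/(0.85 × 36.8 × 570) = 119.7 mm.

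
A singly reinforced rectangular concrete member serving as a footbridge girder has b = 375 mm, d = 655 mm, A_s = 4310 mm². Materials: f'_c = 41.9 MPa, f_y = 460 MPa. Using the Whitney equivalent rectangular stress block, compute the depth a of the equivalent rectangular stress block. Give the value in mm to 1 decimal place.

a ≈ 148.4 mm

T = A_s f_y = 4310 × 460 = 1982600 N = 1982.6 kN.
Setting C = 0.85 f'_c a b equal to T: a = 1982600/(0.85 × 41.9 × 375) = 148.4 mm.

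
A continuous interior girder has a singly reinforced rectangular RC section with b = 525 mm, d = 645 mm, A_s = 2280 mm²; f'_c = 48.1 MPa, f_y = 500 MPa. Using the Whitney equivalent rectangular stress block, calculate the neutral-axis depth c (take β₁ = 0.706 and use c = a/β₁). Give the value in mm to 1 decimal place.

c ≈ 75.2 mm

T = A_s f_y = 2280 × 500 = 1140000 N = 1140 kN.
Setting C = 0.85 f'_c a b equal to T: a = 1140000/(0.85 × 48.1 × 525) = 53.111 mm.
With β₁ = 0.706, c = a/β₁ = 53.111/0.706 = 75.2 mm.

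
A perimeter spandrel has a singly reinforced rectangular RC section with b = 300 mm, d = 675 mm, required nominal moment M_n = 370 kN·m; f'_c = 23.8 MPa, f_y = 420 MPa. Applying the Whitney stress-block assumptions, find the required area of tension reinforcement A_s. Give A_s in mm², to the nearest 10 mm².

With M_n = 0.85 f'_c a b (d − a/2), solve the quadratic for a:
a = d − √(d² − 2M_n/(0.85 f'_c b)) = 675 − √(675² − 2 × 370×10⁶/(0.85 × 23.8 × 300)) = 97.34 mm.
A_s = 0.85 f'_c a b / f_y = 0.85 × 23.8 × 97.34 × 300 / 420 = 1406.6 mm².

A_s ≈ 1410 mm²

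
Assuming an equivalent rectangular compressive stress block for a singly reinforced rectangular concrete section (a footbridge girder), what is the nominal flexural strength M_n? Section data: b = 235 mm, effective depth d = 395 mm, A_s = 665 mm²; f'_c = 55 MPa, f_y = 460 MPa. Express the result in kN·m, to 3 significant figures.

M_n ≈ 117 kN·m

T = A_s f_y = 665 × 460 = 305900 N = 305.9 kN.
From C = T: a = T/(0.85 f'_c b) = 305900/(0.85 × 55 × 235) = 27.84 mm.
M_n = T(d − a/2) = 305.9 kN × (395 − 13.92) mm = 116.57 kN·m.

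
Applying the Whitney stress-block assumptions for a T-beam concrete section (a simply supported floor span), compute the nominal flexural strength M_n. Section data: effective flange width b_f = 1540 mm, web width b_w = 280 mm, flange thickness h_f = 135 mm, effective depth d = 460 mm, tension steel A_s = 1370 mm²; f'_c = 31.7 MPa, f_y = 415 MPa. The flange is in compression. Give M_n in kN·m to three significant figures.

Tension: T = A_s f_y = 1370 × 415 = 568550 N.
Try a within the flange: a = T/(0.85 f'_c b_f) = 568550/(0.85 × 31.7 × 1540) = 13.70 mm.
Since a = 13.70 ≤ h_f = 135 mm, the stress block lies entirely in the flange; analyse as a rectangular beam of width b_f.
M_n = T(d − a/2) = 568550 × (460 − 6.85) = 257.64 × 10⁶ N·mm.
M_n = 257.64 kN·m.

M_n ≈ 258 kN·m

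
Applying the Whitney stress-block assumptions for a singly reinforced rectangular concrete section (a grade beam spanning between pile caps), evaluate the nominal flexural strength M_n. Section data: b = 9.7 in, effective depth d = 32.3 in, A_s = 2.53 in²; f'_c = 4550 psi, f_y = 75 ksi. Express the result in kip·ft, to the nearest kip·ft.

M_n ≈ 471 kip·ft

T = A_s f_y = 2.53 × 75 = 189.75 kips.
a = T/(0.85 f'_c b) = 189.75/(0.85 × 4.55 × 9.7) = 5.058 in.
M_n = T(d − a/2) = 189.75 × (32.3 − 2.529) = 5649.0 kip·in = 5649.0/12 = 470.75 kip·ft.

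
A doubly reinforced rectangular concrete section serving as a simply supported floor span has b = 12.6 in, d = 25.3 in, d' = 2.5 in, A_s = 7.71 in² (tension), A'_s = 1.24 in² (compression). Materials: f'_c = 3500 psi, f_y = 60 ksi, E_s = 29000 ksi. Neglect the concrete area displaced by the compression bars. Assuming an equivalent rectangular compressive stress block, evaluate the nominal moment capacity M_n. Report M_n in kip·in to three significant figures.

M_n ≈ 9510 kip·in

Assume both steels yield.
a = (A_s − A'_s) f_y/(0.85 f'_c b) = (7.71 − 1.24) × 60/(0.85 × 3.5 × 12.6) = 10.356 in.
c = a/β₁ = 10.356/0.85 = 12.184 in; ε'_s = 0.003(c − d')/c = 0.0024 ≥ ε_y = 0.0021, so the compression steel yields.
M_n = (A_s − A'_s) f_y (d − a/2) + A'_s f_y (d − d') = 388.2 × (25.3 − 5.178) + 74.4 × (25.3 − 2.5) = 7811.4 + 1696.3 = 9507.7 kip·in.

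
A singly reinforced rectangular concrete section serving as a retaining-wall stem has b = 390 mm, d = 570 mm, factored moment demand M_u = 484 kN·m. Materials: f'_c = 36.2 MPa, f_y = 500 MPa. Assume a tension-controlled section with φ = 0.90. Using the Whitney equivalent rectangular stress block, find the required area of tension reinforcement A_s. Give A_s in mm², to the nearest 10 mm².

M_n = M_u/φ = 484/0.90 = 537.778 kN·m.
With M_n = 0.85 f'_c a b (d − a/2), solve the quadratic for a:
a = d − √(d² − 2M_n/(0.85 f'_c b)) = 570 − √(570² − 2 × 537.778×10⁶/(0.85 × 36.2 × 390)) = 84.95 mm.
A_s = 0.85 f'_c a b / f_y = 0.85 × 36.2 × 84.95 × 390 / 500 = 2038.9 mm².

A_s ≈ 2040 mm²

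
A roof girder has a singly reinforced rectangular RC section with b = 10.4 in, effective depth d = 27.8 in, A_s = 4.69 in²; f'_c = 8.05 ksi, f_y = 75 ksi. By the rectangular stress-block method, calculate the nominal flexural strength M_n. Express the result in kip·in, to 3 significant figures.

T = A_s f_y = 4.69 × 75 = 351.75 kips.
a = T/(0.85 f'_c b) = 351.75/(0.85 × 8.05 × 10.4) = 4.943 in.
M_n = T(d − a/2) = 351.75 × (27.8 − 2.4715) = 8909.3 kip·in.

M_n ≈ 8910 kip·in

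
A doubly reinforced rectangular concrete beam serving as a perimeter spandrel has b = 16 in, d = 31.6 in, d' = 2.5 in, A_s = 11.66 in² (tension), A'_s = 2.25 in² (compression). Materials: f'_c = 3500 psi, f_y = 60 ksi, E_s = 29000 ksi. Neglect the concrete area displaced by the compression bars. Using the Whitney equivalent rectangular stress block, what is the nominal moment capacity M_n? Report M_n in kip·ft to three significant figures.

Assume both steels yield.
a = (A_s − A'_s) f_y/(0.85 f'_c b) = (11.66 − 2.25) × 60/(0.85 × 3.5 × 16) = 11.861 in.
c = a/β₁ = 11.861/0.85 = 13.954 in; ε'_s = 0.003(c − d')/c = 0.0025 ≥ ε_y = 0.0021, so the compression steel yields.
M_n = (A_s − A'_s) f_y (d − a/2) + A'_s f_y (d − d') = 564.6 × (31.6 − 5.9305) + 135 × (31.6 − 2.5) = 14493.0 + 3928.5 = 18421.5 kip·in = 18421.5/12 = 1535.13 kip·ft.

M_n ≈ 1540 kip·ft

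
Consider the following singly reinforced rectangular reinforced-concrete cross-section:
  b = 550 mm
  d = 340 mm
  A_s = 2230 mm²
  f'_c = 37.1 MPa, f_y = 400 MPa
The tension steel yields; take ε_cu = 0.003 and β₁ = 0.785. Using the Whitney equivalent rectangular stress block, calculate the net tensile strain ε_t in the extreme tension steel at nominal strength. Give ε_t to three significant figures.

ε_t ≈ 0.0126

a = A_s f_y/(0.85 f'_c b) = 51.43 mm.
β₁ = 0.785, so c = a/β₁ = 51.43/0.785 = 65.52 mm.
From the linear strain diagram with ε_cu = 0.003: ε_t = 0.003 (d − c)/c = 0.003 × (340 − 65.52)/65.52 = 0.0126.
Since ε_t ≥ 0.005, the section is tension-controlled.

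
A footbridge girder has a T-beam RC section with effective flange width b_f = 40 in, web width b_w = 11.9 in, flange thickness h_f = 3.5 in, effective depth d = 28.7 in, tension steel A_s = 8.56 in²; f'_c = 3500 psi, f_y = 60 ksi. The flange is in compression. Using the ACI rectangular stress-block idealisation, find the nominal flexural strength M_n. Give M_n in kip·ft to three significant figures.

Tension: T = A_s f_y = 8.56 × 60 = 513.6 kips.
Try a within the flange: a = T/(0.85 f'_c b_f) = 513.6/(0.85 × 3.5 × 40) = 4.316 in.
a = 4.316 > h_f = 3.5 in: the block extends into the web. Split into flange-overhang and web parts.
C_f = 0.85 f'_c (b_f − b_w) h_f = 0.85 × 3.5 × (40 − 11.9) × 3.5 = 292.6 kips.
Remaining web compression depth: a_w = (T − C_f)/(0.85 f'_c b_w) = (513.6 − 292.6)/(0.85 × 3.5 × 11.9) = 6.242 in.
M_n = C_f(d − h_f/2) + (T − C_f)(d − a_w/2) = 292.6 × (28.7 − 1.75) + 221 × (28.7 − 3.121) = 7885.6 + 5653.0 = 13538.6 kip·in.
M_n = 13538.6/12 = 1128.22 kip·ft.

M_n ≈ 1130 kip·ft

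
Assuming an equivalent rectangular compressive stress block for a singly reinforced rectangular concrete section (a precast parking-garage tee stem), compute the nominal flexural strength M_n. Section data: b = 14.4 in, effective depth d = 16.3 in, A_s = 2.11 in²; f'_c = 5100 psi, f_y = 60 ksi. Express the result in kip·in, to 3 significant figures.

T = A_s f_y = 2.11 × 60 = 126.6 kips.
a = T/(0.85 f'_c b) = 126.6/(0.85 × 5.1 × 14.4) = 2.028 in.
M_n = T(d − a/2) = 126.6 × (16.3 − 1.014) = 1935.2 kip·in.

M_n ≈ 1940 kip·in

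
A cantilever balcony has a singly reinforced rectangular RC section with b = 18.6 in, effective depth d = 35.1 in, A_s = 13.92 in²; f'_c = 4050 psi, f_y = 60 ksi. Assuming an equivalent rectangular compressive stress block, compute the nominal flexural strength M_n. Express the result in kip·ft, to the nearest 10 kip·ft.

T = A_s f_y = 13.92 × 60 = 835.2 kips.
a = T/(0.85 f'_c b) = 835.2/(0.85 × 4.05 × 18.6) = 13.044 in.
M_n = T(d − a/2) = 835.2 × (35.1 − 6.522) = 23868.3 kip·in = 23868.3/12 = 1989.03 kip·ft.

M_n ≈ 1990 kip·ft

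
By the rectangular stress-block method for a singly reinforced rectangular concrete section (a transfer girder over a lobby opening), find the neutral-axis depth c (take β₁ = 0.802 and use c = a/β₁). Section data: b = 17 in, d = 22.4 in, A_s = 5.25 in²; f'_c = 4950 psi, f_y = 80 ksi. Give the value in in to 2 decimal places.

c ≈ 7.32 in

T = A_s f_y = 5.25 × 80 = 420 kips.
a = T/(0.85 f'_c b) = 420/(0.85 × 4.95 × 17) = 5.8719 in.
With β₁ = 0.802, c = a/β₁ = 5.8719/0.802 = 7.32 in.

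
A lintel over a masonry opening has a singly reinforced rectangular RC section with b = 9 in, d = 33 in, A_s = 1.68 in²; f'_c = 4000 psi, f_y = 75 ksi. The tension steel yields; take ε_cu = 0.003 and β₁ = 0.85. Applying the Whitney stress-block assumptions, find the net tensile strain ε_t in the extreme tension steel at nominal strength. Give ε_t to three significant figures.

ε_t ≈ 0.0174

a = A_s f_y/(0.85 f'_c b) = 4.118 in.
β₁ = 0.85, so c = a/β₁ = 4.118/0.85 = 4.845 in.
From the linear strain diagram with ε_cu = 0.003: ε_t = 0.003 (d − c)/c = 0.003 × (33 − 4.845)/4.845 = 0.0174.
Since ε_t ≥ 0.005, the section is tension-controlled.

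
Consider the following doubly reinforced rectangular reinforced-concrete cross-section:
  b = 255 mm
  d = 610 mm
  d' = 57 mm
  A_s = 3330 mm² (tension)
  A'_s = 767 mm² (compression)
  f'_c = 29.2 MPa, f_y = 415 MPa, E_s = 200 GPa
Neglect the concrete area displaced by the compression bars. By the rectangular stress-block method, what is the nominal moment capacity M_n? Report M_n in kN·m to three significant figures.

M_n ≈ 735 kN·m

Assume both tension and compression steel yield.
Net tension couple steel: A_s − A'_s = 2563 mm².
a = (A_s − A'_s) f_y / (0.85 f'_c b) = 1063645/(0.85 × 29.2 × 255) = 168.06 mm.
c = a/β₁ = 168.06/0.841 = 199.83 mm; ε'_s = 0.003(c − d')/c = 0.0021 ≥ f_y/E_s = 0.0021, so compression steel does yield.
M_n = (A_s − A'_s) f_y (d − a/2) + A'_s f_y (d − d') = [1063645 × (610 − 84.03) + 318305 × (610 − 57)] × 10⁻⁶ = 559.45 + 176.02 = 735.47 kN·m.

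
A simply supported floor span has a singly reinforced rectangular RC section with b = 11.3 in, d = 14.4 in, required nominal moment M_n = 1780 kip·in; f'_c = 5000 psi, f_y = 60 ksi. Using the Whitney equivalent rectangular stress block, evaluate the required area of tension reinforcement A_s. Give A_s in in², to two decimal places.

A_s ≈ 2.29 in²

From M_n = 0.85 f'_c a b (d − a/2):
a = d − √(d² − 2M_n/(0.85 f'_c b)) = 14.4 − √(14.4² − 2 × 1780/(0.85 × 5 × 11.3)) = 2.857 in.
A_s = 0.85 f'_c a b / f_y = 0.85 × 5 × 2.857 × 11.3 / 60 = 2.287 in².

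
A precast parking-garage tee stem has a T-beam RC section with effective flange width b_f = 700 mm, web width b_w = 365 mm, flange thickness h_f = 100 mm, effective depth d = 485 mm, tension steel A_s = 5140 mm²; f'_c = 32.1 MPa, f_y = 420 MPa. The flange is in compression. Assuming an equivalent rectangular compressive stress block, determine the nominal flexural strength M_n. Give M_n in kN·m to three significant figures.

Tension: T = A_s f_y = 5140 × 420 = 2158800 N.
Try a within the flange: a = T/(0.85 f'_c b_f) = 2158800/(0.85 × 32.1 × 700) = 113.03 mm.
a = 113.03 > h_f = 100 mm: the block extends into the web. Split into flange-overhang and web parts.
C_f = 0.85 f'_c (b_f − b_w) h_f = 0.85 × 32.1 × (700 − 365) × 100 = 914048 N.
Remaining web compression depth: a_w = (T − C_f)/(0.85 f'_c b_w) = (2158800 − 914048)/(0.85 × 32.1 × 365) = 124.99 mm.
M_n = C_f(d − h_f/2) + (T − C_f)(d − a_w/2) = 914048 × (485 − 50) + 1244752 × (485 − 62.495) = 397.61 + 525.91 = 923.52 × 10⁶ N·mm.
M_n = 923.52 kN·m.

M_n ≈ 924 kN·m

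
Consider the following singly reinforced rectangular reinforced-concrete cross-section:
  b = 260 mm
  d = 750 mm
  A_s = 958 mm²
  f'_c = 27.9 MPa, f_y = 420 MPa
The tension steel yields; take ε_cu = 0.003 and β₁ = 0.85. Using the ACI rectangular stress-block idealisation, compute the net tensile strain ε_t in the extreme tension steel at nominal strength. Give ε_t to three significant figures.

a = A_s f_y/(0.85 f'_c b) = 65.26 mm.
β₁ = 0.85, so c = a/β₁ = 65.26/0.85 = 76.78 mm.
From the linear strain diagram with ε_cu = 0.003: ε_t = 0.003 (d − c)/c = 0.003 × (750 − 76.78)/76.78 = 0.0263.
Since ε_t ≥ 0.005, the section is tension-controlled.

ε_t ≈ 0.0263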